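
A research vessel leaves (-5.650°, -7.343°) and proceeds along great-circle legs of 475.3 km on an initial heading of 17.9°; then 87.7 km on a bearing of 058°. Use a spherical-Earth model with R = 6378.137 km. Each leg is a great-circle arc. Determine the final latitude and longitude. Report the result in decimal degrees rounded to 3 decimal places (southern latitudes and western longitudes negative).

latitude -1.168°, longitude -5.363°

Apply the spherical direct solution leg by leg, carrying full precision between legs.
Leg 1: from (-5.650°, -7.343°), δ = 475.3/6378.137 = 0.074520 rad, θ = 17.9° → φ = -1.586°, λ = -6.031°.
Leg 2: from (-1.586°, -6.031°), δ = 87.7/6378.137 = 0.013750 rad, θ = 58° → φ = -1.168°, λ = -5.363°.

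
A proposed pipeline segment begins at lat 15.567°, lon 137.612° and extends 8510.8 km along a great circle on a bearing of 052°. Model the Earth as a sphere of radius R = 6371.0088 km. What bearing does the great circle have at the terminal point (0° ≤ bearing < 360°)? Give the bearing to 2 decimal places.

Angular distance δ = d/R = 8510.8 / 6371.0088 = 1.335864 rad.
Converting: φ₁ = 0.271695 rad, θ = 0.907571 rad.
sin φ₂ = sin φ₁ cos δ + cos φ₁ sin δ cos θ = (0.268365)(0.232777) + (0.963317)(0.972530)(0.615661) = 0.639255
φ₂ = asin(0.639255) = 0.693529 rad = 39.736°.
For the longitude increment, Δλ = atan2( sin θ sin δ cos φ₁, cos δ − sin φ₁ sin φ₂ ) = atan2(0.738252, 0.061224) = 85.259°.
λ₂ = 137.612° + 85.259° = 222.871°, normalized to (−180°, 180°] → -137.129°.
The forward bearing on arrival equals the back-azimuth from the destination plus 180°.
Back-azimuth from P₂ (39.74°, -137.13°) to P₁ (15.57°, 137.61°), with Δλ' = λ₁ − λ₂ = 274.74°: atan2( sin Δλ' cos φ₁ , cos φ₂ sin φ₁ − sin φ₂ cos φ₁ cos Δλ' ) = 279.20°.
Final bearing = (279.20° + 180°) mod 360° = 99.20°.

final bearing 99.20°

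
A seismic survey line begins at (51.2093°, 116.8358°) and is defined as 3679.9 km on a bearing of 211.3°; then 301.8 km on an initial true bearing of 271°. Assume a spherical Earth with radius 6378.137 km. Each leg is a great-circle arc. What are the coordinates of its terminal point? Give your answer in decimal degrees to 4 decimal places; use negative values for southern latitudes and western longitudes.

Apply the spherical direct solution leg by leg, carrying full precision between legs.
Leg 1: from (51.2093°, 116.8358°), δ = 3679.9/6378.137 = 0.576955 rad, θ = 211.3° → φ = 21.1787°, λ = 99.1431°.
Leg 2: from (21.1787°, 99.1431°), δ = 301.8/6378.137 = 0.047318 rad, θ = 271° → φ = 21.2011°, λ = 96.2355°.

latitude 21.2011°, longitude 96.2355°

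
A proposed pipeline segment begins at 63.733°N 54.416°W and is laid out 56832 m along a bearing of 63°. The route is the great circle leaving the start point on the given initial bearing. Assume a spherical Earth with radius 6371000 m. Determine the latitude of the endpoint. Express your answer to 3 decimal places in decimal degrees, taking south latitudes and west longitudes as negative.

latitude 63.961°

δ = 56832/6371000 = 0.008920 rad (0.5111°).
With φ₁ = 63.733° = 1.112351 rad and θ = 63° = 1.099557 rad:
Applying the spherical law of cosines for sides, sin φ₂ = sin φ₁ cos δ + cos φ₁ sin δ cos θ = 0.898498, so φ₂ = 63.961°.
For the longitude increment, Δλ = atan2( sin θ sin δ cos φ₁, cos δ − sin φ₁ sin φ₂ ) = atan2(0.003517, 0.194240) = 1.037°.
λ₂ = -54.416° + 1.037° = -53.379°.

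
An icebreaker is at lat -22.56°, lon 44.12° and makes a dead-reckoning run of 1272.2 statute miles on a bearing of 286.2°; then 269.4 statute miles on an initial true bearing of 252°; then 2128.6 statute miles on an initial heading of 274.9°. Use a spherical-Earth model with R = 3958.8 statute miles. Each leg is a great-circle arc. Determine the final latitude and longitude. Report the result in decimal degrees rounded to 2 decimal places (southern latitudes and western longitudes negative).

latitude -12.58°, longitude -9.73°

Apply the spherical direct solution leg by leg, carrying full precision between legs.
Leg 1: from (-22.56°, 44.12°), δ = 1272.2/3958.8 = 0.321360 rad, θ = 286.2° → φ = -16.42°, λ = 25.69°.
Leg 2: from (-16.42°, 25.69°), δ = 269.4/3958.8 = 0.068051 rad, θ = 252° → φ = -17.59°, λ = 21.80°.
Leg 3: from (-17.59°, 21.80°), δ = 2128.6/3958.8 = 0.537688 rad, θ = 274.9° → φ = -12.58°, λ = -9.73°.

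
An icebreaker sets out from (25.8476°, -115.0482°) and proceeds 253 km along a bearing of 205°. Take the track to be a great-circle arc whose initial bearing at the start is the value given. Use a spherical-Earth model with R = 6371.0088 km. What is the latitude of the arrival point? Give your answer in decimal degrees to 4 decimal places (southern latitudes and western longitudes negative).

latitude 23.7817°

Angular distance δ = d/R = 253 / 6371.0088 = 0.039711 rad.
Converting: φ₁ = 0.451126 rad, θ = 3.577925 rad.
sin φ₂ = sin φ₁ cos δ + cos φ₁ sin δ cos θ = (0.435979)(0.999212) + (0.899957)(0.039701)(-0.906308) = 0.403254
φ₂ = asin(0.403254) = 0.415070 rad = 23.7817°.
Then Δλ = atan2(-0.015100, 0.823401) = -0.018336 rad, from sin θ sin δ cos φ₁ over cos δ − sin φ₁ sin φ₂.
Hence λ₂ = -115.0482° + -1.0506° = -116.0988°.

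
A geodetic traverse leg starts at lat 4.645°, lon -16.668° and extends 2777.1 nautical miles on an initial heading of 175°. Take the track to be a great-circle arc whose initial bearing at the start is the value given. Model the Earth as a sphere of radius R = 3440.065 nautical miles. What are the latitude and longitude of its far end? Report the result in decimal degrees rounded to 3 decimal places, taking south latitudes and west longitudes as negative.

Angular distance δ = d/R = 2777.1 / 3440.065 = 0.807281 rad.
Start latitude φ₁ = 0.081071 rad; initial bearing θ = 3.054326 rad.
Destination latitude: φ₂ = arcsin( sin φ₁ cos δ + cos φ₁ sin δ cos θ ) = arcsin(-0.661301) = -41.399°.
Δλ = atan2( sin θ sin δ cos φ₁ , cos δ − sin φ₁ sin φ₂ ) = atan2(0.062755, 0.745018) = 0.084035 rad = 4.815°.
Hence λ₂ = -16.668° + 4.815° = -11.853°.

latitude -41.399°, longitude -11.853°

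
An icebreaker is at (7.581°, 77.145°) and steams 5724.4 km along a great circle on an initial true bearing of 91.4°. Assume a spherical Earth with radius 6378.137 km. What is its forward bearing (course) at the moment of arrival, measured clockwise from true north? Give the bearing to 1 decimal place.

Angular distance δ = d/R = 5724.4 / 6378.137 = 0.897503 rad.
Converting: φ₁ = 0.132313 rad, θ = 1.595231 rad.
sin φ₂ = sin φ₁ cos δ + cos φ₁ sin δ cos θ = (0.131928)(0.623564) + (0.991259)(0.781773)(-0.024432) = 0.063332
φ₂ = asin(0.063332) = 0.063374 rad = 3.631°.
Δλ = atan2( sin θ sin δ cos φ₁ , cos δ − sin φ₁ sin φ₂ ) = atan2(0.774708, 0.615208) = 0.899653 rad = 51.546°.
λ₂ = λ₁ + Δλ = 128.691°.
The forward bearing on arrival equals the back-azimuth from the destination plus 180°.
Back-azimuth from P₂ (3.6°, 128.7°) to P₁ (7.6°, 77.1°), with Δλ' = λ₁ − λ₂ = -51.5°: atan2( sin Δλ' cos φ₁ , cos φ₂ sin φ₁ − sin φ₂ cos φ₁ cos Δλ' ) = 276.8°.
Final bearing = (276.8° + 180°) mod 360° = 96.8°.

final bearing 96.8°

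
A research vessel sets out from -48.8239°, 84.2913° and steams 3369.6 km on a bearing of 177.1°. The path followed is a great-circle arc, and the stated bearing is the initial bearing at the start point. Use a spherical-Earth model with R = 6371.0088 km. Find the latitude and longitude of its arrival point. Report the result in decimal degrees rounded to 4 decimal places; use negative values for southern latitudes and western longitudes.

Angular distance δ = d/R = 3369.6 / 6371.0088 = 0.528896 rad.
Converting: φ₁ = -0.852138 rad, θ = 3.090978 rad.
Destination latitude: φ₂ = arcsin( sin φ₁ cos δ + cos φ₁ sin δ cos θ ) = arcsin(-0.981624) = -78.9989°.
Δλ = atan2( sin θ sin δ cos φ₁ , cos δ − sin φ₁ sin φ₂ ) = atan2(0.016807, 0.124507) = 0.134179 rad = 7.6879°.
λ₂ = 84.2913° + 7.6879° = 91.9792°.

latitude -78.9989°, longitude 91.9792°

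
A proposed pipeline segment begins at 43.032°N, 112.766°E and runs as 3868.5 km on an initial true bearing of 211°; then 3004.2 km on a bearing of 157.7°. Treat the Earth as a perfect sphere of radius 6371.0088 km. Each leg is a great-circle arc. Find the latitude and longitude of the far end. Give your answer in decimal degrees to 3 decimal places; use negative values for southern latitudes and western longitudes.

latitude -13.342°, longitude 105.506°

Apply the spherical direct solution leg by leg, carrying full precision between legs.
Leg 1: from (43.032°, 112.766°), δ = 3868.5/6371.0088 = 0.607204 rad, θ = 211° → φ = 11.708°, λ = 95.302°.
Leg 2: from (11.708°, 95.302°), δ = 3004.2/6371.0088 = 0.471542 rad, θ = 157.7° → φ = -13.342°, λ = 105.506°.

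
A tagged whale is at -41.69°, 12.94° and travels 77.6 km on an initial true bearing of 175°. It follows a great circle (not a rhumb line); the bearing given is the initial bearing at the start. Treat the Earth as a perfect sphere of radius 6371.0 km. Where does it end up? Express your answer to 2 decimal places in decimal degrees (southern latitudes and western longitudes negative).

δ = 77.6/6371 = 0.012180 rad (0.6979°).
Converting: φ₁ = -0.727628 rad, θ = 3.054326 rad.
sin φ₂ = sin φ₁ cos δ + cos φ₁ sin δ cos θ = (-0.665100)(0.999926) + (0.746754)(0.012180)(-0.996195) = -0.674111
φ₂ = asin(-0.674111) = -0.739761 rad = -42.39°.
Δλ = atan2( sin θ sin δ cos φ₁ , cos δ − sin φ₁ sin φ₂ ) = atan2(0.000793, 0.551574) = 0.001437 rad = 0.08°.
λ₂ = λ₁ + Δλ = 13.02°.

latitude -42.39°, longitude 13.02°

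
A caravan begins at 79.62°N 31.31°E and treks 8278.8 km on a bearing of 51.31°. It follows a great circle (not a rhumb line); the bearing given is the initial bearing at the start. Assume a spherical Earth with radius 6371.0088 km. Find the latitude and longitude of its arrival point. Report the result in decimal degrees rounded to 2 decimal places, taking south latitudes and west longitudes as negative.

Angular distance δ = d/R = 8278.8 / 6371.0088 = 1.299449 rad.
Start latitude φ₁ = 1.389631 rad; initial bearing θ = 0.895528 rad.
Applying the spherical law of cosines for sides, sin φ₂ = sin φ₁ cos δ + cos φ₁ sin δ cos θ = 0.372151, so φ₂ = 21.85°.
For the longitude increment, Δλ = atan2( sin θ sin δ cos φ₁, cos δ − sin φ₁ sin φ₂ ) = atan2(0.135489, -0.098031) = 125.89°.
Hence λ₂ = 31.31° + 125.89° = 157.20°.

latitude 21.85°, longitude 157.20°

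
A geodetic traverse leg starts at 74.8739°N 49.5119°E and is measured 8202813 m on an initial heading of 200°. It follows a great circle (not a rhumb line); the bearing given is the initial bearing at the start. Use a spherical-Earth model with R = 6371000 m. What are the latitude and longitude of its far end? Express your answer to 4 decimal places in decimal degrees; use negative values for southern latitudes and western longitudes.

Angular distance δ = d/R = 8202813 / 6371000 = 1.287524 rad.
Start latitude φ₁ = 1.306796 rad; initial bearing θ = 3.490659 rad.
Destination latitude: φ₂ = arcsin( sin φ₁ cos δ + cos φ₁ sin δ cos θ ) = arcsin(0.034381) = 1.9703°.
For the longitude increment, Δλ = atan2( sin θ sin δ cos φ₁, cos δ − sin φ₁ sin φ₂ ) = atan2(-0.085691, 0.246310) = -19.1828°.
Hence λ₂ = 49.5119° + -19.1828° = 30.3291°.

latitude 1.9703°, longitude 30.3291°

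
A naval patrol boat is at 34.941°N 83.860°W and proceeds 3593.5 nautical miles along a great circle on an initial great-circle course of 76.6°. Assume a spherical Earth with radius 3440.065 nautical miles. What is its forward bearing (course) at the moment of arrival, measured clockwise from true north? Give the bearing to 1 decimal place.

δ = 3593.5/3440.065 = 1.044602 rad (59.8513°).
With φ₁ = 34.941° = 0.609835 rad and θ = 76.6° = 1.336922 rad:
sin φ₂ = sin φ₁ cos δ + cos φ₁ sin δ cos θ = (0.572733)(0.502246) + (0.819742)(0.864725)(0.231748) = 0.451927
φ₂ = asin(0.451927) = 0.468925 rad = 26.867°.
Then Δλ = atan2(0.689554, 0.243412) = 1.231452 rad, from sin θ sin δ cos φ₁ over cos δ − sin φ₁ sin φ₂.
λ₂ = -83.860° + 70.557° = -13.303°.
The forward bearing on arrival equals the back-azimuth from the destination plus 180°.
Back-azimuth from P₂ (26.9°, -13.3°) to P₁ (34.9°, -83.9°), with Δλ' = λ₁ − λ₂ = -70.6°: atan2( sin Δλ' cos φ₁ , cos φ₂ sin φ₁ − sin φ₂ cos φ₁ cos Δλ' ) = 296.6°.
Final bearing = (296.6° + 180°) mod 360° = 116.6°.

final bearing 116.6°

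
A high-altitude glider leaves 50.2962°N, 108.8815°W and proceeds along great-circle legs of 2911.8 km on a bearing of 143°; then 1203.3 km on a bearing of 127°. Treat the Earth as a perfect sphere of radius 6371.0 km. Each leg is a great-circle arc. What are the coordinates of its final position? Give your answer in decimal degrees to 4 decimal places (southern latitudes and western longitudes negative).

latitude 20.9137°, longitude -82.1853°

Apply the spherical direct solution leg by leg, carrying full precision between legs.
Leg 1: from (50.2962°, -108.8815°), δ = 2911.8/6371 = 0.457040 rad, θ = 143° → φ = 27.7265°, λ = -91.4223°.
Leg 2: from (27.7265°, -91.4223°), δ = 1203.3/6371 = 0.188871 rad, θ = 127° → φ = 20.9137°, λ = -82.1853°.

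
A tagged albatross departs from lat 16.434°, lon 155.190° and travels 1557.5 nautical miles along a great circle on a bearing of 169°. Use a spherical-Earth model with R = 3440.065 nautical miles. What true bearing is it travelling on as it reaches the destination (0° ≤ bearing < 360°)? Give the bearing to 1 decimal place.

The arc subtends δ = 1557.5/3440.065 = 0.452753 rad at the centre.
Start latitude φ₁ = 0.286827 rad; initial bearing θ = 2.949606 rad.
Destination latitude: φ₂ = arcsin( sin φ₁ cos δ + cos φ₁ sin δ cos θ ) = arcsin(-0.157457) = -9.059°.
Δλ = atan2( sin θ sin δ cos φ₁ , cos δ − sin φ₁ sin φ₂ ) = atan2(0.080058, 0.943792) = 0.084623 rad = 4.849°.
λ₂ = 155.190° + 4.849° = 160.039°.
The forward bearing on arrival equals the back-azimuth from the destination plus 180°.
Back-azimuth from P₂ (-9.1°, 160.0°) to P₁ (16.4°, 155.2°), with Δλ' = λ₁ − λ₂ = -4.8°: atan2( sin Δλ' cos φ₁ , cos φ₂ sin φ₁ − sin φ₂ cos φ₁ cos Δλ' ) = 349.3°.
Final bearing = (349.3° + 180°) mod 360° = 169.3°.

final bearing 169.3°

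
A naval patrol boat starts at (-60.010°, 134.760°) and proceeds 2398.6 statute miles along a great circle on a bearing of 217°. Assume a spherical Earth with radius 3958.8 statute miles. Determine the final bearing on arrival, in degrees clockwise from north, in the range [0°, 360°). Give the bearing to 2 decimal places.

The arc subtends δ = 2398.6/3958.8 = 0.605891 rad at the centre.
Converting: φ₁ = -1.047372 rad, θ = 3.787364 rad.
Applying the spherical law of cosines for sides, sin φ₂ = sin φ₁ cos δ + cos φ₁ sin δ cos θ = -0.939281, so φ₂ = -69.931°.
For the longitude increment, Δλ = atan2( sin θ sin δ cos φ₁, cos δ − sin φ₁ sin φ₂ ) = atan2(-0.171313, 0.008472) = -87.169°.
λ₂ = 134.760° + -87.169° = 47.591°.
The forward bearing on arrival equals the back-azimuth from the destination plus 180°.
Back-azimuth from P₂ (-69.93°, 47.59°) to P₁ (-60.01°, 134.76°), with Δλ' = λ₁ − λ₂ = 87.17°: atan2( sin Δλ' cos φ₁ , cos φ₂ sin φ₁ − sin φ₂ cos φ₁ cos Δλ' ) = 118.76°.
Final bearing = (118.76° + 180°) mod 360° = 298.76°.

final bearing 298.76°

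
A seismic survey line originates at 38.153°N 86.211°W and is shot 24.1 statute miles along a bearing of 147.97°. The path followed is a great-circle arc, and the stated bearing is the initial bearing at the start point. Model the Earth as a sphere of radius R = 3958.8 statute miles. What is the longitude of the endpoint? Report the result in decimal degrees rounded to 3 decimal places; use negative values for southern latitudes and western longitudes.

The arc subtends δ = 24.1/3958.8 = 0.006088 rad at the centre.
Start latitude φ₁ = 0.665895 rad; initial bearing θ = 2.582564 rad.
Applying the spherical law of cosines for sides, sin φ₂ = sin φ₁ cos δ + cos φ₁ sin δ cos θ = 0.613694, so φ₂ = 37.857°.
Δλ = atan2( sin θ sin δ cos φ₁ , cos δ − sin φ₁ sin φ₂ ) = atan2(0.002539, 0.620864) = 0.004089 rad = 0.234°.
Hence λ₂ = -86.211° + 0.234° = -85.977°.

longitude -85.977°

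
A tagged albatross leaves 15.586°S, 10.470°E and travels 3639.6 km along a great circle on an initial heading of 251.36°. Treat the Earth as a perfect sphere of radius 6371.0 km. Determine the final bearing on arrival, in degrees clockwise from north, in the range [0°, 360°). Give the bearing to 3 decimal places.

final bearing 262.899°

The arc subtends δ = 3639.6/6371 = 0.571276 rad at the centre.
Converting: φ₁ = -0.272027 rad, θ = 4.387060 rad.
Destination latitude: φ₂ = arcsin( sin φ₁ cos δ + cos φ₁ sin δ cos θ ) = arcsin(-0.392487) = -23.109°.
For the longitude increment, Δλ = atan2( sin θ sin δ cos φ₁, cos δ − sin φ₁ sin φ₂ ) = atan2(-0.493504, 0.735757) = -33.851°.
λ₂ = 10.470° + -33.851° = -23.381°.
The forward bearing on arrival equals the back-azimuth from the destination plus 180°.
Back-azimuth from P₂ (-23.109°, -23.381°) to P₁ (-15.586°, 10.470°), with Δλ' = λ₁ − λ₂ = 33.851°: atan2( sin Δλ' cos φ₁ , cos φ₂ sin φ₁ − sin φ₂ cos φ₁ cos Δλ' ) = 82.899°.
Final bearing = (82.899° + 180°) mod 360° = 262.899°.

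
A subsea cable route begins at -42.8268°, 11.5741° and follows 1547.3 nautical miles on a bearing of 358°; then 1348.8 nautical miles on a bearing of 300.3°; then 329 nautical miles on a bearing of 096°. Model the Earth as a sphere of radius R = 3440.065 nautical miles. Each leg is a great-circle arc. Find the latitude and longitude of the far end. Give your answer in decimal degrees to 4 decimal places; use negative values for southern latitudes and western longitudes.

latitude -5.5362°, longitude -3.2001°

Apply the spherical direct solution leg by leg, carrying full precision between legs.
Leg 1: from (-42.8268°, 11.5741°), δ = 1547.3/3440.065 = 0.449788 rad, θ = 358° → φ = -17.0675°, λ = 10.6646°.
Leg 2: from (-17.0675°, 10.6646°), δ = 1348.8/3440.065 = 0.392086 rad, θ = 300.3° → φ = -4.9869°, λ = -8.6753°.
Leg 3: from (-4.9869°, -8.6753°), δ = 329/3440.065 = 0.095638 rad, θ = 96° → φ = -5.5362°, λ = -3.2001°.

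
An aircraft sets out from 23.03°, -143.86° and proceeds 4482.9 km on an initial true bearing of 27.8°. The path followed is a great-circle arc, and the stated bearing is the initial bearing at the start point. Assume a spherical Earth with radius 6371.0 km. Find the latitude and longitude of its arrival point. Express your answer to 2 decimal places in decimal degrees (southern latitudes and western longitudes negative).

latitude 55.59°, longitude -111.59°

The arc subtends δ = 4482.9/6371 = 0.703642 rad at the centre.
Converting: φ₁ = 0.401949 rad, θ = 0.485202 rad.
Applying the spherical law of cosines for sides, sin φ₂ = sin φ₁ cos δ + cos φ₁ sin δ cos θ = 0.825005, so φ₂ = 55.59°.
Then Δλ = atan2(0.277702, 0.439738) = 0.563271 rad, from sin θ sin δ cos φ₁ over cos δ − sin φ₁ sin φ₂.
λ₂ = λ₁ + Δλ = -111.59°.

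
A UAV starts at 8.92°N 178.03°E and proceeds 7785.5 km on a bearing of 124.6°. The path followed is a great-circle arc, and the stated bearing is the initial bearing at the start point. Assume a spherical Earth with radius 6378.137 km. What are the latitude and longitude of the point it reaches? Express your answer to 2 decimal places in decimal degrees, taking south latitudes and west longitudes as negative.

latitude -28.28°, longitude -120.57°

Central angle δ = d/R = 1.220654 rad.
Start latitude φ₁ = 0.155683 rad; initial bearing θ = 2.174680 rad.
sin φ₂ = sin φ₁ cos δ + cos φ₁ sin δ cos θ = (0.155055)(0.343031) + (0.987906)(0.939324)(-0.567844) = -0.473750
φ₂ = asin(-0.473750) = -0.493544 rad = -28.28°.
For the longitude increment, Δλ = atan2( sin θ sin δ cos φ₁, cos δ − sin φ₁ sin φ₂ ) = atan2(0.763841, 0.416489) = 61.40°.
λ₂ = 178.03° + 61.40° = 239.43°, normalized to (−180°, 180°] → -120.57°.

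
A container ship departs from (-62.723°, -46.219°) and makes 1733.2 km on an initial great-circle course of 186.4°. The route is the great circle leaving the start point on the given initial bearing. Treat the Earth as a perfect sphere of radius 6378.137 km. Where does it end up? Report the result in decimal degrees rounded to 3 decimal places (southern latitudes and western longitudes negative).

δ = 1733.2/6378.137 = 0.271741 rad (15.5696°).
With φ₁ = -62.723° = -1.094723 rad and θ = 186.4° = 3.253294 rad:
Applying the spherical law of cosines for sides, sin φ₂ = sin φ₁ cos δ + cos φ₁ sin δ cos θ = -0.978430, so φ₂ = -78.078°.
Δλ = atan2( sin θ sin δ cos φ₁ , cos δ − sin φ₁ sin φ₂ ) = atan2(-0.013712, 0.093675) = -0.145343 rad = -8.328°.
λ₂ = -46.219° + -8.328° = -54.547°.

latitude -78.078°, longitude -54.547°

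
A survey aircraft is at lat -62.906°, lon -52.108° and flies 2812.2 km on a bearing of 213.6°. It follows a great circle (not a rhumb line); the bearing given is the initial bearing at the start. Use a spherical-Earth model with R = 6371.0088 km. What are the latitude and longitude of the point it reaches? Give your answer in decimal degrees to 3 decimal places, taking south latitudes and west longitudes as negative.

The arc subtends δ = 2812.2/6371.0088 = 0.441406 rad at the centre.
Start latitude φ₁ = -1.097917 rad; initial bearing θ = 3.728023 rad.
Applying the spherical law of cosines for sides, sin φ₂ = sin φ₁ cos δ + cos φ₁ sin δ cos θ = -0.966996, so φ₂ = -75.239°.
For the longitude increment, Δλ = atan2( sin θ sin δ cos φ₁, cos δ − sin φ₁ sin φ₂ ) = atan2(-0.107676, 0.043274) = -68.105°.
λ₂ = -52.108° + -68.105° = -120.213°.

latitude -75.239°, longitude -120.213°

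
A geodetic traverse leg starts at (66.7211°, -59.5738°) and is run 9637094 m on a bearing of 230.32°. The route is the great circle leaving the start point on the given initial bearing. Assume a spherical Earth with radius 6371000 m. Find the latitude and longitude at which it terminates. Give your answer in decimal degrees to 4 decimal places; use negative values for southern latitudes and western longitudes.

latitude -11.4510°, longitude -111.1953°

Angular distance δ = d/R = 9637094 / 6371000 = 1.512650 rad.
With φ₁ = 66.7211° = 1.164503 rad and θ = 230.32° = 4.019842 rad:
Applying the spherical law of cosines for sides, sin φ₂ = sin φ₁ cos δ + cos φ₁ sin δ cos θ = -0.198531, so φ₂ = -11.4510°.
Δλ = atan2( sin θ sin δ cos φ₁ , cos δ − sin φ₁ sin φ₂ ) = atan2(-0.303646, 0.240482) = -0.900964 rad = -51.6215°.
Hence λ₂ = -59.5738° + -51.6215° = -111.1953°.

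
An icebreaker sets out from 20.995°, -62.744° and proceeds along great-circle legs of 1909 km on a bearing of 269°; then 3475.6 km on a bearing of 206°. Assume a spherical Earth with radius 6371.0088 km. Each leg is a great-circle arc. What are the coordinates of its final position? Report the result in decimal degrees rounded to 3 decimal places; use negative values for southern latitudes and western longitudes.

latitude -8.654°, longitude -94.318°

Apply the spherical direct solution leg by leg, carrying full precision between legs.
Leg 1: from (20.995°, -62.744°), δ = 1909/6371.0088 = 0.299639 rad, θ = 269° → φ = 19.725°, λ = -81.016°.
Leg 2: from (19.725°, -81.016°), δ = 3475.6/6371.0088 = 0.545534 rad, θ = 206° → φ = -8.654°, λ = -94.318°.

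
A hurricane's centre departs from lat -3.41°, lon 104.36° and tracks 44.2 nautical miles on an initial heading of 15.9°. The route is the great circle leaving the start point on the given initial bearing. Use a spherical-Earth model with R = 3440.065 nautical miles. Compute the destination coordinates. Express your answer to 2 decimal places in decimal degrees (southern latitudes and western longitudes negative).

latitude -2.70°, longitude 104.56°

δ = 44.2/3440.065 = 0.012849 rad (0.7362°).
Converting: φ₁ = -0.059516 rad, θ = 0.277507 rad.
sin φ₂ = sin φ₁ cos δ + cos φ₁ sin δ cos θ = (-0.059481)(0.999917) + (0.998229)(0.012848)(0.961741) = -0.047141
φ₂ = asin(-0.047141) = -0.047158 rad = -2.70°.
Δλ = atan2( sin θ sin δ cos φ₁ , cos δ − sin φ₁ sin φ₂ ) = atan2(0.003514, 0.997113) = 0.003524 rad = 0.20°.
λ₂ = λ₁ + Δλ = 104.56°.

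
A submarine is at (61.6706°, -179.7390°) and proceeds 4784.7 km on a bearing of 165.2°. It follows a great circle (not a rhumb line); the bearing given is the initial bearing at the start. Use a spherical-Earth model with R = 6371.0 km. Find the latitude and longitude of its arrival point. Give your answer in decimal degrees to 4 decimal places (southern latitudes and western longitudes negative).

The arc subtends δ = 4784.7/6371 = 0.751012 rad at the centre.
With φ₁ = 61.6706° = 1.076355 rad and θ = 165.2° = 2.883284 rad:
Destination latitude: φ₂ = arcsin( sin φ₁ cos δ + cos φ₁ sin δ cos θ ) = arcsin(0.330377) = 19.2916°.
For the longitude increment, Δλ = atan2( sin θ sin δ cos φ₁, cos δ − sin φ₁ sin φ₂ ) = atan2(0.082717, 0.440190) = 10.6425°.
Hence λ₂ = -179.7390° + 10.6425° = -169.0965°.

latitude 19.2916°, longitude -169.0965°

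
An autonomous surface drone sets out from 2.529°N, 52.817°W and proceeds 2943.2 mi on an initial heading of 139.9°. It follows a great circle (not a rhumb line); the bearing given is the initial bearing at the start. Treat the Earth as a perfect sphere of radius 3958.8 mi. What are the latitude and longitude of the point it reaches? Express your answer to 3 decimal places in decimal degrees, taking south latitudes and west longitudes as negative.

Angular distance δ = d/R = 2943.2 / 3958.8 = 0.743458 rad.
With φ₁ = 2.529° = 0.044139 rad and θ = 139.9° = 2.441716 rad:
Destination latitude: φ₂ = arcsin( sin φ₁ cos δ + cos φ₁ sin δ cos θ ) = arcsin(-0.484741) = -28.996°.
Δλ = atan2( sin θ sin δ cos φ₁ , cos δ − sin φ₁ sin φ₂ ) = atan2(0.435542, 0.757522) = 0.521802 rad = 29.897°.
Hence λ₂ = -52.817° + 29.897° = -22.920°.

latitude -28.996°, longitude -22.920°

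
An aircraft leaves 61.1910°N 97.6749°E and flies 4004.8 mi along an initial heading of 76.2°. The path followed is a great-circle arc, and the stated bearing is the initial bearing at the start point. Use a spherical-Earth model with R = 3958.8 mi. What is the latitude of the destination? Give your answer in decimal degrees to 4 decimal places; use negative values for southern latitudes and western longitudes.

latitude 34.2129°

Angular distance δ = d/R = 4004.8 / 3958.8 = 1.011620 rad.
With φ₁ = 61.1910° = 1.067984 rad and θ = 76.2° = 1.329941 rad:
Applying the spherical law of cosines for sides, sin φ₂ = sin φ₁ cos δ + cos φ₁ sin δ cos θ = 0.562270, so φ₂ = 34.2129°.
Δλ = atan2( sin θ sin δ cos φ₁ , cos δ − sin φ₁ sin φ₂ ) = atan2(0.396704, 0.037810) = 1.475773 rad = 84.5556°.
λ₂ = 97.6749° + 84.5556° = 182.2305°, normalized to (−180°, 180°] → -177.7695°.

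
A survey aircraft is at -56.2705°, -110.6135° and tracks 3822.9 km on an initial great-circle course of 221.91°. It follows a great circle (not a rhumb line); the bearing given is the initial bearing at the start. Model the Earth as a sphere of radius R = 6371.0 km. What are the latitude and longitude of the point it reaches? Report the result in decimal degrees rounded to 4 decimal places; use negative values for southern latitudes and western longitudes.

The arc subtends δ = 3822.9/6371 = 0.600047 rad at the centre.
Converting: φ₁ = -0.982105 rad, θ = 3.873060 rad.
Destination latitude: φ₂ = arcsin( sin φ₁ cos δ + cos φ₁ sin δ cos θ ) = arcsin(-0.919727) = -66.8862°.
For the longitude increment, Δλ = atan2( sin θ sin δ cos φ₁, cos δ − sin φ₁ sin φ₂ ) = atan2(-0.209441, 0.060401) = -73.9129°.
λ₂ = -110.6135° + -73.9129° = -184.5264°, normalized to (−180°, 180°] → 175.4736°.

latitude -66.8862°, longitude 175.4736°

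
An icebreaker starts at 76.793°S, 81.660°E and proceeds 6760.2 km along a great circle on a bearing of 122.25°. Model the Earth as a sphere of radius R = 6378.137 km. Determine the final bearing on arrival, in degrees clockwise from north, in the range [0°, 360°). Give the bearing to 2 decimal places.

final bearing 13.75°

Angular distance δ = d/R = 6760.2 / 6378.137 = 1.059902 rad.
Start latitude φ₁ = -1.340291 rad; initial bearing θ = 2.133665 rad.
Destination latitude: φ₂ = arcsin( sin φ₁ cos δ + cos φ₁ sin δ cos θ ) = arcsin(-0.582372) = -35.618°.
Δλ = atan2( sin θ sin δ cos φ₁ , cos δ − sin φ₁ sin φ₂ ) = atan2(0.168550, -0.078012) = 2.004276 rad = 114.837°.
λ₂ = 81.660° + 114.837° = 196.497°, normalized to (−180°, 180°] → -163.503°.
The forward bearing on arrival equals the back-azimuth from the destination plus 180°.
Back-azimuth from P₂ (-35.62°, -163.50°) to P₁ (-76.79°, 81.66°), with Δλ' = λ₁ − λ₂ = 245.16°: atan2( sin Δλ' cos φ₁ , cos φ₂ sin φ₁ − sin φ₂ cos φ₁ cos Δλ' ) = 193.75°.
Final bearing = (193.75° + 180°) mod 360° = 13.75°.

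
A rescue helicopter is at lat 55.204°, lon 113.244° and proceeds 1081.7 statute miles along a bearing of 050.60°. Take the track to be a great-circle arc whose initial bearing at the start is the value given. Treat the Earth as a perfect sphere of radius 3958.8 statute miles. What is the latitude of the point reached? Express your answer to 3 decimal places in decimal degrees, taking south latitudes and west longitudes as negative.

δ = 1081.7/3958.8 = 0.273239 rad (15.6555°).
Start latitude φ₁ = 0.963492 rad; initial bearing θ = 0.883137 rad.
sin φ₂ = sin φ₁ cos δ + cos φ₁ sin δ cos θ = (0.821189)(0.962902) + (0.570656)(0.269852)(0.634731) = 0.888468
φ₂ = asin(0.888468) = 1.093997 rad = 62.681°.
Then Δλ = atan2(0.118995, 0.233301) = 0.471655 rad, from sin θ sin δ cos φ₁ over cos δ − sin φ₁ sin φ₂.
Hence λ₂ = 113.244° + 27.024° = 140.268°.

latitude 62.681°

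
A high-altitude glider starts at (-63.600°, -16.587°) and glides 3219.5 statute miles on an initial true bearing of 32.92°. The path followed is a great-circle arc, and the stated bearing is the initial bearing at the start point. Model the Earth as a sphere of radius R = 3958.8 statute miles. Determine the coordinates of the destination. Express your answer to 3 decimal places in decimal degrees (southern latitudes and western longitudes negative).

latitude -20.140°, longitude 8.283°

The arc subtends δ = 3219.5/3958.8 = 0.813251 rad at the centre.
Start latitude φ₁ = -1.110029 rad; initial bearing θ = 0.574562 rad.
sin φ₂ = sin φ₁ cos δ + cos φ₁ sin δ cos θ = (-0.895712)(0.687140) + (0.444635)(0.726525)(0.839430) = -0.344311
φ₂ = asin(-0.344311) = -0.351505 rad = -20.140°.
For the longitude increment, Δλ = atan2( sin θ sin δ cos φ₁, cos δ − sin φ₁ sin φ₂ ) = atan2(0.175561, 0.378737) = 24.870°.
λ₂ = -16.587° + 24.870° = 8.283°.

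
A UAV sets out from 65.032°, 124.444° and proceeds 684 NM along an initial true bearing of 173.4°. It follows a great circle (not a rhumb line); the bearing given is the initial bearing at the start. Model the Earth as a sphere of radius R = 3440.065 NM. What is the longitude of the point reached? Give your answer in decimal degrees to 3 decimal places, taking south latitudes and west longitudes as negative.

Central angle δ = d/R = 0.198833 rad.
With φ₁ = 65.032° = 1.135023 rad and θ = 173.4° = 3.026401 rad:
Destination latitude: φ₂ = arcsin( sin φ₁ cos δ + cos φ₁ sin δ cos θ ) = arcsin(0.805857) = 53.693°.
For the longitude increment, Δλ = atan2( sin θ sin δ cos φ₁, cos δ − sin φ₁ sin φ₂ ) = atan2(0.009583, 0.249753) = 2.197°.
λ₂ = 124.444° + 2.197° = 126.641°.

longitude 126.641°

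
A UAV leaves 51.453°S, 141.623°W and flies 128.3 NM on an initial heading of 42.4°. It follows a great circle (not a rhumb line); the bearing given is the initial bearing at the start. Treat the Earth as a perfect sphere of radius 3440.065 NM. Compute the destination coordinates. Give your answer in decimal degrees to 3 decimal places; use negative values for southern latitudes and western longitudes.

Angular distance δ = d/R = 128.3 / 3440.065 = 0.037296 rad.
Start latitude φ₁ = -0.898024 rad; initial bearing θ = 0.740020 rad.
sin φ₂ = sin φ₁ cos δ + cos φ₁ sin δ cos θ = (-0.782097)(0.999305) + (0.623156)(0.037287)(0.738455) = -0.764395
φ₂ = asin(-0.764395) = -0.870102 rad = -49.853°.
Δλ = atan2( sin θ sin δ cos φ₁ , cos δ − sin φ₁ sin φ₂ ) = atan2(0.015668, 0.401474) = 0.039006 rad = 2.235°.
λ₂ = -141.623° + 2.235° = -139.388°.

latitude -49.853°, longitude -139.388°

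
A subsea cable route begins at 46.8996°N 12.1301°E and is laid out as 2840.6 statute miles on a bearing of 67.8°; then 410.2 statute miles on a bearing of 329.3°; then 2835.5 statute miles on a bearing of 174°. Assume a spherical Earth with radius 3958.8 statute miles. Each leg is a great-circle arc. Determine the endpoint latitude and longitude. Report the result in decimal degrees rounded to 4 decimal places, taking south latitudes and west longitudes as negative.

Apply the spherical direct solution leg by leg, carrying full precision between legs.
Leg 1: from (46.8996°, 12.1301°), δ = 2840.6/3958.8 = 0.717541 rad, θ = 67.8° → φ = 46.0442°, λ = 73.4233°.
Leg 2: from (46.0442°, 73.4233°), δ = 410.2/3958.8 = 0.103617 rad, θ = 329.3° → φ = 51.0546°, λ = 68.6043°.
Leg 3: from (51.0546°, 68.6043°), δ = 2835.5/3958.8 = 0.716252 rad, θ = 174° → φ = 10.1479°, λ = 72.6022°.

latitude 10.1479°, longitude 72.6022°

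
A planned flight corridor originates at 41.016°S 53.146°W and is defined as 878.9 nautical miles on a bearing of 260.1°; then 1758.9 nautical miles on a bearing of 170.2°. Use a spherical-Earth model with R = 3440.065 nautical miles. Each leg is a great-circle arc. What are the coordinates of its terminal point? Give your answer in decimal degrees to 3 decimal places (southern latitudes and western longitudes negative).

latitude -70.266°, longitude -58.405°

Apply the spherical direct solution leg by leg, carrying full precision between legs.
Leg 1: from (-41.016°, -53.146°), δ = 878.9/3440.065 = 0.255489 rad, θ = 260.1° → φ = -41.894°, λ = -72.685°.
Leg 2: from (-41.894°, -72.685°), δ = 1758.9/3440.065 = 0.511298 rad, θ = 170.2° → φ = -70.266°, λ = -58.405°.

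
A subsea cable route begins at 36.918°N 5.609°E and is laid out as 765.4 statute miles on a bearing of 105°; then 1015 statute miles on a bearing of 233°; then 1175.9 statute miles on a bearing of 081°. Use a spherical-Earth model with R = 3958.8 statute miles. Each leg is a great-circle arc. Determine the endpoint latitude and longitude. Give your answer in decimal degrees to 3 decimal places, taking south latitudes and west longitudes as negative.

Apply the spherical direct solution leg by leg, carrying full precision between legs.
Leg 1: from (36.918°, 5.609°), δ = 765.4/3958.8 = 0.193341 rad, θ = 105° → φ = 33.348°, λ = 18.446°.
Leg 2: from (33.348°, 18.446°), δ = 1015/3958.8 = 0.256391 rad, θ = 233° → φ = 23.845°, λ = 5.653°.
Leg 3: from (23.845°, 5.653°), δ = 1175.9/3958.8 = 0.297034 rad, θ = 81° → φ = 25.369°, λ = 24.312°.

latitude 25.369°, longitude 24.312°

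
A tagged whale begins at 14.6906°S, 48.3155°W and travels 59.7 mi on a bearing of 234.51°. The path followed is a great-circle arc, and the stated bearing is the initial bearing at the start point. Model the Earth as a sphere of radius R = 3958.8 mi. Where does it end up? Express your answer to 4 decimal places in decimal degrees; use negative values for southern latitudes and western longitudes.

Central angle δ = d/R = 0.015080 rad.
Start latitude φ₁ = -0.256399 rad; initial bearing θ = 4.092972 rad.
Applying the spherical law of cosines for sides, sin φ₂ = sin φ₁ cos δ + cos φ₁ sin δ cos θ = -0.262039, so φ₂ = -15.1911°.
Then Δλ = atan2(-0.011877, 0.933433) = -0.012723 rad, from sin θ sin δ cos φ₁ over cos δ − sin φ₁ sin φ₂.
Hence λ₂ = -48.3155° + -0.7290° = -49.0445°.

latitude -15.1911°, longitude -49.0445°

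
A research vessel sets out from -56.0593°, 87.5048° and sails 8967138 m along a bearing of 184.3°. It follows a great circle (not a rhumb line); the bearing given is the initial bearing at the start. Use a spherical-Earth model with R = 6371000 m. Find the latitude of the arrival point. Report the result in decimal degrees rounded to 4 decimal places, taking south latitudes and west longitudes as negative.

latitude -43.1753°

δ = 8967138/6371000 = 1.407493 rad (80.6434°).
With φ₁ = -56.0593° = -0.978419 rad and θ = 184.3° = 3.216642 rad:
Destination latitude: φ₂ = arcsin( sin φ₁ cos δ + cos φ₁ sin δ cos θ ) = arcsin(-0.684233) = -43.1753°.
Then Δλ = atan2(-0.041306, -0.405072) = -3.039971 rad, from sin θ sin δ cos φ₁ over cos δ − sin φ₁ sin φ₂.
λ₂ = 87.5048° + -174.1775° = -86.6727°.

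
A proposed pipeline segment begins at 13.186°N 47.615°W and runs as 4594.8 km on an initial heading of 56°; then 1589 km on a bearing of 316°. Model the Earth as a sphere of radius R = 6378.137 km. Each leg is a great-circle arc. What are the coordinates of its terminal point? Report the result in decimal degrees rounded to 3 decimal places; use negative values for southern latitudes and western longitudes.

Apply the spherical direct solution leg by leg, carrying full precision between legs.
Leg 1: from (13.186°, -47.615°), δ = 4594.8/6378.137 = 0.720398 rad, θ = 56° → φ = 32.046°, λ = -7.433°.
Leg 2: from (32.046°, -7.433°), δ = 1589/6378.137 = 0.249132 rad, θ = 316° → φ = 41.648°, λ = -20.684°.

latitude 41.648°, longitude -20.684°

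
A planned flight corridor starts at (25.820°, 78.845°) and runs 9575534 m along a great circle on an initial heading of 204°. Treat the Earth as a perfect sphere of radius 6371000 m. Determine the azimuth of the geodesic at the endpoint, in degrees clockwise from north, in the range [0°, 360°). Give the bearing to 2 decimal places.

final bearing 216.75°

Central angle δ = d/R = 1.502988 rad.
With φ₁ = 25.820° = 0.450644 rad and θ = 204° = 3.560472 rad:
sin φ₂ = sin φ₁ cos δ + cos φ₁ sin δ cos θ = (0.435545)(0.067757) + (0.900167)(0.997702)(-0.913545) = -0.790942
φ₂ = asin(-0.790942) = -0.912347 rad = -52.274°.
For the longitude increment, Δλ = atan2( sin θ sin δ cos φ₁, cos δ − sin φ₁ sin φ₂ ) = atan2(-0.365289, 0.412248) = -41.544°.
Hence λ₂ = 78.845° + -41.544° = 37.301°.
The forward bearing on arrival equals the back-azimuth from the destination plus 180°.
Back-azimuth from P₂ (-52.27°, 37.30°) to P₁ (25.82°, 78.84°), with Δλ' = λ₁ − λ₂ = 41.54°: atan2( sin Δλ' cos φ₁ , cos φ₂ sin φ₁ − sin φ₂ cos φ₁ cos Δλ' ) = 36.75°.
Final bearing = (36.75° + 180°) mod 360° = 216.75°.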